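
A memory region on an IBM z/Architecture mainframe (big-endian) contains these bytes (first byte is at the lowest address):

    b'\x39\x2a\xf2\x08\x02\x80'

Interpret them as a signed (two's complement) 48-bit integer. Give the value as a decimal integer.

In big-endian order the high byte comes first in memory.
The bytes are already most-significant first: 0x392AF2080280.
0x392AF2080280 = 62856612020864.

62856612020864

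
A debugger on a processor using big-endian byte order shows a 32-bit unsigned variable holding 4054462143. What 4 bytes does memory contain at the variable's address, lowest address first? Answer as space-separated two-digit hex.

F1 AA 2E BF

4054462143 in hexadecimal, padded to 32 bits, is 0xF1AA2EBF.
Split into bytes (most-significant first): F1 AA 2E BF.
Big-endian: lowest address holds the most-significant byte.
So the memory order matches the most-significant-first order: F1 AA 2E BF.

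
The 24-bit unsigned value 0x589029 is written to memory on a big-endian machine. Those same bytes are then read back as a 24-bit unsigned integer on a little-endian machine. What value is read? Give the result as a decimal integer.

2723928

Stored big-endian, the bytes at ascending addresses are 58 90 29.
Read back as little-endian, the first byte is least significant, giving 0x299058.
0x299058 = 2723928.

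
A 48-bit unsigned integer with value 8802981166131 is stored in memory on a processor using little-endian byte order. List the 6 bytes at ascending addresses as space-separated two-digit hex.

33 BC 90 9A 01 08

8802981166131 in hexadecimal, padded to 48 bits, is 0x08019A90BC33.
Split into bytes (most-significant first): 08 01 9A 90 BC 33.
In little-endian order the low byte comes first in memory.
So at ascending addresses the bytes are 33 BC 90 9A 01 08.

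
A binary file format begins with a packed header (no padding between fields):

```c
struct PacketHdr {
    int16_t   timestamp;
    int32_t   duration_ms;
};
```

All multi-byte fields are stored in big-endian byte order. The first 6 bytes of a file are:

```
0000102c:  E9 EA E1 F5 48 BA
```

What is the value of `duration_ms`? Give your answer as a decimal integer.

-504018758

`duration_ms` follows `timestamp` (2 bytes), so it starts at byte offset 2 and occupies 4 bytes.
Bytes at offsets 2..5: E1 F5 48 BA.
Big-endian: lowest address holds the most-significant byte.
The bytes are already most-significant first: 0xE1F548BA.
Top bit is set, so as a signed 32-bit value this is 0xE1F548BA − 2^32 = -504018758.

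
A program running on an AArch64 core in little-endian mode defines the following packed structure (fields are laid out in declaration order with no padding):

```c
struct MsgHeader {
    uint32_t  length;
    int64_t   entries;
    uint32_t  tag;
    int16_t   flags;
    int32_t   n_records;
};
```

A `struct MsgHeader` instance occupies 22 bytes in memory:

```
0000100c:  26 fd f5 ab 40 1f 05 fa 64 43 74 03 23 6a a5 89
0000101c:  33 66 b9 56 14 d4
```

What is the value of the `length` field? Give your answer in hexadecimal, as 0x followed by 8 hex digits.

`length` is the first field, at byte offset 0, occupying 4 bytes.
Bytes at offsets 0..3: 26 FD F5 AB.
In little-endian order the low byte comes first in memory.
Reassemble most-significant byte first: AB F5 FD 26 → 0xABF5FD26.

0xABF5FD26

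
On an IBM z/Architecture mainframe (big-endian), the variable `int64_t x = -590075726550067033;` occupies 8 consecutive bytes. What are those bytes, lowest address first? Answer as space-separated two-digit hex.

F7 CF A1 40 C8 67 18 A7

Two's complement of -590075726550067033 in 64 bits: 590075726550067033 = 0x08305EBF3798E759; invert → 0xF7CFA140C86718A6; add 1 → 0xF7CFA140C86718A7.
Split into bytes (most-significant first): F7 CF A1 40 C8 67 18 A7.
Big-endian stores the most-significant byte at the lowest address.
So the memory order matches the most-significant-first order: F7 CF A1 40 C8 67 18 A7.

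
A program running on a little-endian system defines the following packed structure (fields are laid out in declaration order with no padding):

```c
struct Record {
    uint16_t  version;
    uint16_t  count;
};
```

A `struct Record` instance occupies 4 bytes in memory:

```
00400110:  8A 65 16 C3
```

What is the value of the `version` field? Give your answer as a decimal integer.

25994

`version` is the first field, at byte offset 0, occupying 2 bytes.
Bytes at offsets 0..1: 8A 65.
Little-endian: lowest address holds the least-significant byte.
Reassemble most-significant byte first: 65 8A → 0x658A.
0x658A = 25994.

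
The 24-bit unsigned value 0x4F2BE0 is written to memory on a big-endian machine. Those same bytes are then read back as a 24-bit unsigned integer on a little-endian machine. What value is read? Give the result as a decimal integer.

Stored big-endian, the bytes at ascending addresses are 4F 2B E0.
Read back as little-endian, the first byte is least significant, giving 0xE02B4F.
0xE02B4F = 14691151.

14691151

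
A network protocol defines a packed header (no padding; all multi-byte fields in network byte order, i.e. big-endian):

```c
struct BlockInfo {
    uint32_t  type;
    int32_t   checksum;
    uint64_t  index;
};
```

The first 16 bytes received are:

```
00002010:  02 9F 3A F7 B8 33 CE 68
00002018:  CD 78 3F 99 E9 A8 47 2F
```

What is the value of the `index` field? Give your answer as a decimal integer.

14805653705263171375

`index` follows `type` (4 B), `checksum` (4 B), so it starts at offset 4 + 4 = 8 and occupies 8 bytes.
Bytes at offsets 8..15: CD 78 3F 99 E9 A8 47 2F.
In big-endian order the high byte comes first in memory.
The bytes are already most-significant first: 0xCD783F99E9A8472F.
0xCD783F99E9A8472F = 14805653705263171375.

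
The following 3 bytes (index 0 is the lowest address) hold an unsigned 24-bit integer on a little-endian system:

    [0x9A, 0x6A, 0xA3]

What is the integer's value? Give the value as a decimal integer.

10709658

Little-endian: lowest address holds the least-significant byte.
Reassemble most-significant byte first: A3 6A 9A → 0xA36A9A.
0xA36A9A = 10709658.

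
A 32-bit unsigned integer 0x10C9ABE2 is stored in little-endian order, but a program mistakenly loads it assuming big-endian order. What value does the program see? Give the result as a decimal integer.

3802908944

Stored little-endian, the bytes at ascending addresses are E2 AB C9 10.
Read back as big-endian, the last byte is least significant, giving 0xE2ABC910.
0xE2ABC910 = 3802908944.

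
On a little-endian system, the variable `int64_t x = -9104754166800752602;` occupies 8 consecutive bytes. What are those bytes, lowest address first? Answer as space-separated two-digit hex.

Two's complement of -9104754166800752602 in 64 bits: 9104754166800752602 = 0x7E5A95ACF76A9FDA; invert → 0x81A56A5308956025; add 1 → 0x81A56A5308956026.
Split into bytes (most-significant first): 81 A5 6A 53 08 95 60 26.
Little-endian: lowest address holds the least-significant byte.
So at ascending addresses the bytes are 26 60 95 08 53 6A A5 81.

26 60 95 08 53 6A A5 81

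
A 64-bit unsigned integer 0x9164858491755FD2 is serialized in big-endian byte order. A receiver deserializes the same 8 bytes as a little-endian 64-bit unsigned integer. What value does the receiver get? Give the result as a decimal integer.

Stored big-endian, the bytes at ascending addresses are 91 64 85 84 91 75 5F D2.
Read back as little-endian, the first byte is least significant, giving 0xD25F759184856491.
0xD25F759184856491 = 15158964138606421137.

15158964138606421137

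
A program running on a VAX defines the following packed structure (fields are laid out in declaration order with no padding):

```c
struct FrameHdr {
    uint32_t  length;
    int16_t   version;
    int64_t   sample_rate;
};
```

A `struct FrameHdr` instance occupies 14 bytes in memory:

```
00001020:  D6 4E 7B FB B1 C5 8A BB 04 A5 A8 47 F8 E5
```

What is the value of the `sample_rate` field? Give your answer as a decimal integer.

-1875670455151182966

`sample_rate` follows `length` (4 B), `version` (2 B), so it starts at offset 4 + 2 = 6 and occupies 8 bytes.
Bytes at offsets 6..13: 8A BB 04 A5 A8 47 F8 E5.
Little-endian stores the least-significant byte at the lowest address.
Reassemble most-significant byte first: E5 F8 47 A8 A5 04 BB 8A → 0xE5F847A8A504BB8A.
Top bit is set, so as a signed 64-bit value this is 0xE5F847A8A504BB8A − 2^64 = -1875670455151182966.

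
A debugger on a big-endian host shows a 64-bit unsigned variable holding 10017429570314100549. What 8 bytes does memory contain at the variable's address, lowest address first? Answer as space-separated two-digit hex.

10017429570314100549 in hexadecimal, padded to 64 bits, is 0x8B050F1E9D10DF45.
Split into bytes (most-significant first): 8B 05 0F 1E 9D 10 DF 45.
Big-endian stores the most-significant byte at the lowest address.
So the memory order matches the most-significant-first order: 8B 05 0F 1E 9D 10 DF 45.

8B 05 0F 1E 9D 10 DF 45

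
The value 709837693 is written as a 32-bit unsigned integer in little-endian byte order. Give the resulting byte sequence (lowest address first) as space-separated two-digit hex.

7D 43 4F 2A

709837693 in hexadecimal, padded to 32 bits, is 0x2A4F437D.
Split into bytes (most-significant first): 2A 4F 43 7D.
Little-endian stores the least-significant byte at the lowest address.
So at ascending addresses the bytes are 7D 43 4F 2A.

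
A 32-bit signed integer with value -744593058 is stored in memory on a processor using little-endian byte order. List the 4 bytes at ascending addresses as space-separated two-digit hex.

Two's complement of -744593058 in 32 bits: 744593058 = 0x2C6196A2; invert → 0xD39E695D; add 1 → 0xD39E695E.
Split into bytes (most-significant first): D3 9E 69 5E.
Little-endian stores the least-significant byte at the lowest address.
So at ascending addresses the bytes are 5E 69 9E D3.

5E 69 9E D3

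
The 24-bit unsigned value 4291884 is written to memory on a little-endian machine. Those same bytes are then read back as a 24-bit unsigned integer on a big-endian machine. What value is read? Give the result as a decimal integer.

2915649

4291884 in 24-bit hexadecimal is 0x417D2C.
Stored little-endian, the bytes at ascending addresses are 2C 7D 41.
Read back as big-endian, the last byte is least significant, giving 0x2C7D41.
0x2C7D41 = 2915649.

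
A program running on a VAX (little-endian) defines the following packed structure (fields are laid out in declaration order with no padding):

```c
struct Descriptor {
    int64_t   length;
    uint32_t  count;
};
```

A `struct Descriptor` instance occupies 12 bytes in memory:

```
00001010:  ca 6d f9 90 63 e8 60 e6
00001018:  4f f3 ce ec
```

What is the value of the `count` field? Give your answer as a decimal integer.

3972985679

`count` follows `length` (8 bytes), so it starts at byte offset 8 and occupies 4 bytes.
Bytes at offsets 8..11: 4F F3 CE EC.
Little-endian stores the least-significant byte at the lowest address.
Reassemble most-significant byte first: EC CE F3 4F → 0xECCEF34F.
0xECCEF34F = 3972985679.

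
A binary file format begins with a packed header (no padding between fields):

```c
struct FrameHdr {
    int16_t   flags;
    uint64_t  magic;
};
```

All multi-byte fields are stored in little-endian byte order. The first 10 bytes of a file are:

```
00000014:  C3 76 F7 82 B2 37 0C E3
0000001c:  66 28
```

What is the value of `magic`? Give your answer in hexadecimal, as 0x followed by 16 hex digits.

0x2866E30C37B282F7

`magic` follows `flags` (2 bytes), so it starts at byte offset 2 and occupies 8 bytes.
Bytes at offsets 2..9: F7 82 B2 37 0C E3 66 28.
Little-endian: lowest address holds the least-significant byte.
Reassemble most-significant byte first: 28 66 E3 0C 37 B2 82 F7 → 0x2866E30C37B282F7.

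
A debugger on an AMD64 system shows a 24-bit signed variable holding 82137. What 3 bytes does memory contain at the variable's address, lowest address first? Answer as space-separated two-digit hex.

D9 40 01

82137 in hexadecimal, padded to 24 bits, is 0x0140D9.
Split into bytes (most-significant first): 01 40 D9.
In little-endian order the low byte comes first in memory.
So at ascending addresses the bytes are D9 40 01.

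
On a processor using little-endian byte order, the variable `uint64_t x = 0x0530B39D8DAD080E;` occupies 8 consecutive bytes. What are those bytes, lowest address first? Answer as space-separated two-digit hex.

Split into bytes (most-significant first): 05 30 B3 9D 8D AD 08 0E.
In little-endian order the low byte comes first in memory.
So at ascending addresses the bytes are 0E 08 AD 8D 9D B3 30 05.

0E 08 AD 8D 9D B3 30 05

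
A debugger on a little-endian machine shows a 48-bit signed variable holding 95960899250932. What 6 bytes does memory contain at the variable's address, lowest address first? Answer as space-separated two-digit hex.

95960899250932 in hexadecimal, padded to 48 bits, is 0x5746A34FEAF4.
Split into bytes (most-significant first): 57 46 A3 4F EA F4.
Little-endian: lowest address holds the least-significant byte.
So at ascending addresses the bytes are F4 EA 4F A3 46 57.

F4 EA 4F A3 46 57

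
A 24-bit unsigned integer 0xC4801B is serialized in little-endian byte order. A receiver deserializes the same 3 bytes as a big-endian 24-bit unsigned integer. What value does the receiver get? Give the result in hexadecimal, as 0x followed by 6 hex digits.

Stored little-endian, the bytes at ascending addresses are 1B 80 C4.
Read back as big-endian, the last byte is least significant, giving 0x1B80C4.

0x1B80C4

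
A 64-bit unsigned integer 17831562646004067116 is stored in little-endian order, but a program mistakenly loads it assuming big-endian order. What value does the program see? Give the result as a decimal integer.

17831562646004067116 in 64-bit hexadecimal is 0xF7766FC039326B2C.
Stored little-endian, the bytes at ascending addresses are 2C 6B 32 39 C0 6F 76 F7.
Read back as big-endian, the last byte is least significant, giving 0x2C6B3239C06F76F7.
0x2C6B3239C06F76F7 = 3200707183799924471.

3200707183799924471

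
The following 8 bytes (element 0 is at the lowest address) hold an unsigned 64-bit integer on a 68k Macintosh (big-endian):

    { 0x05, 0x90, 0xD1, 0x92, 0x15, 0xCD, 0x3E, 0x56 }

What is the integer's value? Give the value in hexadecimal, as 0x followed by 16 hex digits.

In big-endian order the high byte comes first in memory.
The bytes are already most-significant first: 0x0590D19215CD3E56.

0x0590D19215CD3E56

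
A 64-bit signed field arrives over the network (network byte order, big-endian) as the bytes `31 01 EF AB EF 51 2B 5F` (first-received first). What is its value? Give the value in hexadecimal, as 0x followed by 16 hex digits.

0x3101EFABEF512B5F

Big-endian: lowest address holds the most-significant byte.
The bytes are already most-significant first: 0x3101EFABEF512B5F.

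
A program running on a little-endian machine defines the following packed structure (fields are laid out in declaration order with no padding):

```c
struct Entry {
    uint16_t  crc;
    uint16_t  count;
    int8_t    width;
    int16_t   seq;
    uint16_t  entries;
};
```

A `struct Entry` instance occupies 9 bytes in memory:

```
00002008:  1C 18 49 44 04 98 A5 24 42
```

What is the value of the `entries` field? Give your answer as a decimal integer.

16932

`entries` follows `crc` (2 B), `count` (2 B), `width` (1 B), `seq` (2 B), so it starts at offset 2 + 2 + 1 + 2 = 7 and occupies 2 bytes.
Bytes at offsets 7..8: 24 42.
In little-endian order the low byte comes first in memory.
Reassemble most-significant byte first: 42 24 → 0x4224.
0x4224 = 16932.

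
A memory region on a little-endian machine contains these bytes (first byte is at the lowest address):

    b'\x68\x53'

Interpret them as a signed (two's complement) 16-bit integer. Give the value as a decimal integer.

21352

Little-endian stores the least-significant byte at the lowest address.
Reassemble most-significant byte first: 53 68 → 0x5368.
0x5368 = 21352.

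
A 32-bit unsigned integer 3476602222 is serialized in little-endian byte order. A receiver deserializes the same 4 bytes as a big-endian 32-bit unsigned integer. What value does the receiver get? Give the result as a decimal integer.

1857894607

3476602222 in 32-bit hexadecimal is 0xCF38BD6E.
Stored little-endian, the bytes at ascending addresses are 6E BD 38 CF.
Read back as big-endian, the last byte is least significant, giving 0x6EBD38CF.
0x6EBD38CF = 1857894607.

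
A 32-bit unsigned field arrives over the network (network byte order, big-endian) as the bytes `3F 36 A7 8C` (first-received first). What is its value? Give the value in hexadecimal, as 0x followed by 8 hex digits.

Big-endian stores the most-significant byte at the lowest address.
The bytes are already most-significant first: 0x3F36A78C.

0x3F36A78C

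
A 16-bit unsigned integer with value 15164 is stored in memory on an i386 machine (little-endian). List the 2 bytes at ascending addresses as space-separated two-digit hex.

3C 3B

15164 in hexadecimal, padded to 16 bits, is 0x3B3C.
Split into bytes (most-significant first): 3B 3C.
In little-endian order the low byte comes first in memory.
So at ascending addresses the bytes are 3C 3B.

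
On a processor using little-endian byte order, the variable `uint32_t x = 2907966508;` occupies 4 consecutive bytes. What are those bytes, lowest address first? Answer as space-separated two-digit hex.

2907966508 in hexadecimal, padded to 32 bits, is 0xAD540C2C.
Split into bytes (most-significant first): AD 54 0C 2C.
Little-endian stores the least-significant byte at the lowest address.
So at ascending addresses the bytes are 2C 0C 54 AD.

2C 0C 54 AD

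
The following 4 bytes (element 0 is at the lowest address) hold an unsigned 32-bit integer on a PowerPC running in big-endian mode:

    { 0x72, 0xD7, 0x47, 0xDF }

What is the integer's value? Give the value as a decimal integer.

1926711263

Big-endian: lowest address holds the most-significant byte.
The bytes are already most-significant first: 0x72D747DF.
0x72D747DF = 1926711263.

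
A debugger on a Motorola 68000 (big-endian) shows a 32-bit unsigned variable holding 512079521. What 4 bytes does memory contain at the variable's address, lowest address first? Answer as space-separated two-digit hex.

512079521 in hexadecimal, padded to 32 bits, is 0x1E85B6A1.
Split into bytes (most-significant first): 1E 85 B6 A1.
In big-endian order the high byte comes first in memory.
So the memory order matches the most-significant-first order: 1E 85 B6 A1.

1E 85 B6 A1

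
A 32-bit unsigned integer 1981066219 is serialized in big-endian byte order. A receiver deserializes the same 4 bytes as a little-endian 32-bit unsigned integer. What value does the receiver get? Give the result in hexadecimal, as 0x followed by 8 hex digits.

1981066219 in 32-bit hexadecimal is 0x7614ABEB.
Stored big-endian, the bytes at ascending addresses are 76 14 AB EB.
Read back as little-endian, the first byte is least significant, giving 0xEBAB1476.

0xEBAB1476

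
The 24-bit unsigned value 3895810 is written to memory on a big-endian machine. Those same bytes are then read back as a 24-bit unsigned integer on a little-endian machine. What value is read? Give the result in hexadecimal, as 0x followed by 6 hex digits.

0x02723B

3895810 in 24-bit hexadecimal is 0x3B7202.
Stored big-endian, the bytes at ascending addresses are 3B 72 02.
Read back as little-endian, the first byte is least significant, giving 0x02723B.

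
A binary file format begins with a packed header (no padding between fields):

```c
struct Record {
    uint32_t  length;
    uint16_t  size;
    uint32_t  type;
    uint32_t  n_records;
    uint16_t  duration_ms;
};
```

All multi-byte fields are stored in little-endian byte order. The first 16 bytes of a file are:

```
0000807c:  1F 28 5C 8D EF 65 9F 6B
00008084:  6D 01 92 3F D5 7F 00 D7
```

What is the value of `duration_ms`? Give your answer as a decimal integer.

`duration_ms` follows `length` (4 B), `size` (2 B), `type` (4 B), `n_records` (4 B), so it starts at offset 4 + 2 + 4 + 4 = 14 and occupies 2 bytes.
Bytes at offsets 14..15: 00 D7.
Little-endian stores the least-significant byte at the lowest address.
Reassemble most-significant byte first: D7 00 → 0xD700.
0xD700 = 55040.

55040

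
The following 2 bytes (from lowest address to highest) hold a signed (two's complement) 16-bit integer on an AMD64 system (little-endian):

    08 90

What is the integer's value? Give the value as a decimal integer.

Little-endian: lowest address holds the least-significant byte.
Reassemble most-significant byte first: 90 08 → 0x9008.
Top bit is set, so as a signed 16-bit value this is 0x9008 − 2^16 = -28664.

-28664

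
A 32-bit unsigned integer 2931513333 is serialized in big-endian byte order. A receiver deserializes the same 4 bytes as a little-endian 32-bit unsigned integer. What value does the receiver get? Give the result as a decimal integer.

2931513333 in 32-bit hexadecimal is 0xAEBB57F5.
Stored big-endian, the bytes at ascending addresses are AE BB 57 F5.
Read back as little-endian, the first byte is least significant, giving 0xF557BBAE.
0xF557BBAE = 4116167598.

4116167598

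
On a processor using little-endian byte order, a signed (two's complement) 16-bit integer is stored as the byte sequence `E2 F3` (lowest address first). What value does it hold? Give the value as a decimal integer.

Little-endian: lowest address holds the least-significant byte.
Reassemble most-significant byte first: F3 E2 → 0xF3E2.
Top bit is set, so as a signed 16-bit value this is 0xF3E2 − 2^16 = -3102.

-3102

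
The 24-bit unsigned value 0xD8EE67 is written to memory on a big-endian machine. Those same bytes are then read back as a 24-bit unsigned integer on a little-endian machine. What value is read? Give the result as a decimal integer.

Stored big-endian, the bytes at ascending addresses are D8 EE 67.
Read back as little-endian, the first byte is least significant, giving 0x67EED8.
0x67EED8 = 6811352.

6811352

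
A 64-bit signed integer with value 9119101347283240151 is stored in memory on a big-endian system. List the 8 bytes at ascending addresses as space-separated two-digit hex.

7E 8D 8E 5C 3B 9A 84 D7

9119101347283240151 in hexadecimal, padded to 64 bits, is 0x7E8D8E5C3B9A84D7.
Split into bytes (most-significant first): 7E 8D 8E 5C 3B 9A 84 D7.
Big-endian stores the most-significant byte at the lowest address.
So the memory order matches the most-significant-first order: 7E 8D 8E 5C 3B 9A 84 D7.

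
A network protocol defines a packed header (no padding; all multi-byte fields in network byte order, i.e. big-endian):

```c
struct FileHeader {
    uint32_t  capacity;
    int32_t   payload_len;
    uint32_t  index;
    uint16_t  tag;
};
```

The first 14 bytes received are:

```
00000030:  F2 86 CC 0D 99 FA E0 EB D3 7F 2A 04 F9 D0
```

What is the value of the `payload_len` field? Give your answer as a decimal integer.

`payload_len` follows `capacity` (4 bytes), so it starts at byte offset 4 and occupies 4 bytes.
Bytes at offsets 4..7: 99 FA E0 EB.
Big-endian stores the most-significant byte at the lowest address.
The bytes are already most-significant first: 0x99FAE0EB.
Top bit is set, so as a signed 32-bit value this is 0x99FAE0EB − 2^32 = -1711611669.

-1711611669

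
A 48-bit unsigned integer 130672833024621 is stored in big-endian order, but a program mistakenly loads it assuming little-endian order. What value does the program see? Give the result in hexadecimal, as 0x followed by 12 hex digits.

130672833024621 in 48-bit hexadecimal is 0x76D8A3CB526D.
Stored big-endian, the bytes at ascending addresses are 76 D8 A3 CB 52 6D.
Read back as little-endian, the first byte is least significant, giving 0x6D52CBA3D876.

0x6D52CBA3D876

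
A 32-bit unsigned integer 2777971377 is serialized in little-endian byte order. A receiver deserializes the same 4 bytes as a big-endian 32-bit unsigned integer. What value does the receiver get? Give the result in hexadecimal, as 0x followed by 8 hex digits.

0xB17A94A5

2777971377 in 32-bit hexadecimal is 0xA5947AB1.
Stored little-endian, the bytes at ascending addresses are B1 7A 94 A5.
Read back as big-endian, the last byte is least significant, giving 0xB17A94A5.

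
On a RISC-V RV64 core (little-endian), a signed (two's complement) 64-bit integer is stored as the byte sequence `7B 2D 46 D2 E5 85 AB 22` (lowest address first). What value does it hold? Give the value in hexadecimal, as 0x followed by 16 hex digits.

Little-endian: lowest address holds the least-significant byte.
Reassemble most-significant byte first: 22 AB 85 E5 D2 46 2D 7B → 0x22AB85E5D2462D7B.

0x22AB85E5D2462D7B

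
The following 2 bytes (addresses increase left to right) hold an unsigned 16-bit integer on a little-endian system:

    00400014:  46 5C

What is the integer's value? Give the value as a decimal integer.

23622

Little-endian: lowest address holds the least-significant byte.
Reassemble most-significant byte first: 5C 46 → 0x5C46.
0x5C46 = 23622.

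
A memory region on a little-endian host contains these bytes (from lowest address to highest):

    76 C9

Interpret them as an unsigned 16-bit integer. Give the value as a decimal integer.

Little-endian: lowest address holds the least-significant byte.
Reassemble most-significant byte first: C9 76 → 0xC976.
0xC976 = 51574.

51574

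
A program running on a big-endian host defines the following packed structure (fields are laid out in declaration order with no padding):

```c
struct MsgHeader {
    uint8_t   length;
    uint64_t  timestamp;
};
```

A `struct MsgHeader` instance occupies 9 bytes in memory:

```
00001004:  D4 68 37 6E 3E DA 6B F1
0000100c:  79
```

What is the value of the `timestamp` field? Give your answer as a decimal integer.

`timestamp` follows `length` (1 byte), so it starts at byte offset 1 and occupies 8 bytes.
Bytes at offsets 1..8: 68 37 6E 3E DA 6B F1 79.
Big-endian: lowest address holds the most-significant byte.
The bytes are already most-significant first: 0x68376E3EDA6BF179.
0x68376E3EDA6BF179 = 7509592119895126393.

7509592119895126393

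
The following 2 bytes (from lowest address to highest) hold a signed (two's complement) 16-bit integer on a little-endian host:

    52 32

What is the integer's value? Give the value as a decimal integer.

Little-endian stores the least-significant byte at the lowest address.
Reassemble most-significant byte first: 32 52 → 0x3252.
0x3252 = 12882.

12882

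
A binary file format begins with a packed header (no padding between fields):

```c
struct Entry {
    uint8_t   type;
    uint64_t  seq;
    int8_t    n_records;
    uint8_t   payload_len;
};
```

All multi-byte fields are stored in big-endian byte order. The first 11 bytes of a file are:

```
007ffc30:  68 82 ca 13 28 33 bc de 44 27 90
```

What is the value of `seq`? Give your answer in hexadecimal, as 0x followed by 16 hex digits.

0x82CA132833BCDE44

`seq` follows `type` (1 byte), so it starts at byte offset 1 and occupies 8 bytes.
Bytes at offsets 1..8: 82 CA 13 28 33 BC DE 44.
In big-endian order the high byte comes first in memory.
The bytes are already most-significant first: 0x82CA132833BCDE44.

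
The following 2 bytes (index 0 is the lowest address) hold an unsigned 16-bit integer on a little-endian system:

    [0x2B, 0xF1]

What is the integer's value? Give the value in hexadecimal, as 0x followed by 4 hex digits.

Little-endian: lowest address holds the least-significant byte.
Reassemble most-significant byte first: F1 2B → 0xF12B.

0xF12B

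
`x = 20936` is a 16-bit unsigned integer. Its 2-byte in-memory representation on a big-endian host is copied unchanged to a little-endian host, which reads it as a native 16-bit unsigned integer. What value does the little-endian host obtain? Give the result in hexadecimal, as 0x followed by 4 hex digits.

20936 in 16-bit hexadecimal is 0x51C8.
Stored big-endian, the bytes at ascending addresses are 51 C8.
Read back as little-endian, the first byte is least significant, giving 0xC851.

0xC851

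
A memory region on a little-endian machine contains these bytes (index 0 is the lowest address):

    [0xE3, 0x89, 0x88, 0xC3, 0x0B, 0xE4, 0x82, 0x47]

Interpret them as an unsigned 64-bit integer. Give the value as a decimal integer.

5152931662841547235

Little-endian: lowest address holds the least-significant byte.
Reassemble most-significant byte first: 47 82 E4 0B C3 88 89 E3 → 0x4782E40BC38889E3.
0x4782E40BC38889E3 = 5152931662841547235.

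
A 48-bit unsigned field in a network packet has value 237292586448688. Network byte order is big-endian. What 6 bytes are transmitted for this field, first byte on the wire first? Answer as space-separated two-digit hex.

237292586448688 in hexadecimal, padded to 48 bits, is 0xD7D0FC52B730.
Split into bytes (most-significant first): D7 D0 FC 52 B7 30.
In big-endian order the high byte comes first in memory.
So the memory order matches the most-significant-first order: D7 D0 FC 52 B7 30.

D7 D0 FC 52 B7 30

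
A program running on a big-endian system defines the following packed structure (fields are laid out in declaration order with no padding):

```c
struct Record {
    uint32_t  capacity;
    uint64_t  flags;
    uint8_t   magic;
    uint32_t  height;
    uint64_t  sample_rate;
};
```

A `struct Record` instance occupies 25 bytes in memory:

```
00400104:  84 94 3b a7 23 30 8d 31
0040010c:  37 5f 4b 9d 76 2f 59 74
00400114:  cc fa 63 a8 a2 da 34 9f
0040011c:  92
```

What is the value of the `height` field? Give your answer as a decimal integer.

`height` follows `capacity` (4 B), `flags` (8 B), `magic` (1 B), so it starts at offset 4 + 8 + 1 = 13 and occupies 4 bytes.
Bytes at offsets 13..16: 2F 59 74 CC.
In big-endian order the high byte comes first in memory.
The bytes are already most-significant first: 0x2F5974CC.
0x2F5974CC = 794391756.

794391756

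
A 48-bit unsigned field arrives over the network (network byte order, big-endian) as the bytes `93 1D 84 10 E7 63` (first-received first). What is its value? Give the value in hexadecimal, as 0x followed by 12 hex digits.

Big-endian stores the most-significant byte at the lowest address.
The bytes are already most-significant first: 0x931D8410E763.

0x931D8410E763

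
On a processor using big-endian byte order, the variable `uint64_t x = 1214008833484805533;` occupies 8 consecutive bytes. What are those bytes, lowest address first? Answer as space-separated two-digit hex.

10 D9 06 9A 1A 0C 55 9D

1214008833484805533 in hexadecimal, padded to 64 bits, is 0x10D9069A1A0C559D.
Split into bytes (most-significant first): 10 D9 06 9A 1A 0C 55 9D.
Big-endian stores the most-significant byte at the lowest address.
So the memory order matches the most-significant-first order: 10 D9 06 9A 1A 0C 55 9D.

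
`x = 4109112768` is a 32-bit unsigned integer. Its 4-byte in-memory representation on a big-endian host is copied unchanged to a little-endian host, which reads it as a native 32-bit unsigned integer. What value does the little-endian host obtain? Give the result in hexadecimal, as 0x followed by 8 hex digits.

4109112768 in 32-bit hexadecimal is 0xF4EC15C0.
Stored big-endian, the bytes at ascending addresses are F4 EC 15 C0.
Read back as little-endian, the first byte is least significant, giving 0xC015ECF4.

0xC015ECF4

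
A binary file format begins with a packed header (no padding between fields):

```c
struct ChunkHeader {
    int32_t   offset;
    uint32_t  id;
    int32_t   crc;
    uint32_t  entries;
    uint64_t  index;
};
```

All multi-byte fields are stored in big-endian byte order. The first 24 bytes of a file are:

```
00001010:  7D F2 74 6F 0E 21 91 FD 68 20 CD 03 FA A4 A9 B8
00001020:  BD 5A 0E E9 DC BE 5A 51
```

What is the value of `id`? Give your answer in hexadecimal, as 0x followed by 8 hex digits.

`id` follows `offset` (4 bytes), so it starts at byte offset 4 and occupies 4 bytes.
Bytes at offsets 4..7: 0E 21 91 FD.
In big-endian order the high byte comes first in memory.
The bytes are already most-significant first: 0x0E2191FD.

0x0E2191FD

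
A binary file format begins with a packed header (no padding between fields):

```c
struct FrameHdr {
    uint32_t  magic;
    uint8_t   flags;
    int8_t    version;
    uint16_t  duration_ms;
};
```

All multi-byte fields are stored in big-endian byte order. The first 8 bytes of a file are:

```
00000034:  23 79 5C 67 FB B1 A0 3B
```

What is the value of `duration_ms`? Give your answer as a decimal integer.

`duration_ms` follows `magic` (4 B), `flags` (1 B), `version` (1 B), so it starts at offset 4 + 1 + 1 = 6 and occupies 2 bytes.
Bytes at offsets 6..7: A0 3B.
Big-endian: lowest address holds the most-significant byte.
The bytes are already most-significant first: 0xA03B.
0xA03B = 41019.

41019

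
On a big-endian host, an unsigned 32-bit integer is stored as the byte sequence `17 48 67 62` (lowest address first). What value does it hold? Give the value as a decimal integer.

In big-endian order the high byte comes first in memory.
The bytes are already most-significant first: 0x17486762.
0x17486762 = 390621026.

390621026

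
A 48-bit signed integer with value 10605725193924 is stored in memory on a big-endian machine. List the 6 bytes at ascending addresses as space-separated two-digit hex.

10605725193924 in hexadecimal, padded to 48 bits, is 0x09A5567B96C4.
Split into bytes (most-significant first): 09 A5 56 7B 96 C4.
Big-endian: lowest address holds the most-significant byte.
So the memory order matches the most-significant-first order: 09 A5 56 7B 96 C4.

09 A5 56 7B 96 C4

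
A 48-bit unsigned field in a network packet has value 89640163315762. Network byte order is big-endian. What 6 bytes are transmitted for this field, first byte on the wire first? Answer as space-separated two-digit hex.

51 86 FA 17 90 32

89640163315762 in hexadecimal, padded to 48 bits, is 0x5186FA179032.
Split into bytes (most-significant first): 51 86 FA 17 90 32.
Big-endian stores the most-significant byte at the lowest address.
So the memory order matches the most-significant-first order: 51 86 FA 17 90 32.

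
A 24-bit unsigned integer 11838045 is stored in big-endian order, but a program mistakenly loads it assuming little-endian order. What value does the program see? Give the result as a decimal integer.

6136500

11838045 in 24-bit hexadecimal is 0xB4A25D.
Stored big-endian, the bytes at ascending addresses are B4 A2 5D.
Read back as little-endian, the first byte is least significant, giving 0x5DA2B4.
0x5DA2B4 = 6136500.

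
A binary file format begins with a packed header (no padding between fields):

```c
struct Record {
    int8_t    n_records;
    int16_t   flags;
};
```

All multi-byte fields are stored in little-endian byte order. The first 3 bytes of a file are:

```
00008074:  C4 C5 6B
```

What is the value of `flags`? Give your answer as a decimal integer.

`flags` follows `n_records` (1 byte), so it starts at byte offset 1 and occupies 2 bytes.
Bytes at offsets 1..2: C5 6B.
Little-endian: lowest address holds the least-significant byte.
Reassemble most-significant byte first: 6B C5 → 0x6BC5.
0x6BC5 = 27589.

27589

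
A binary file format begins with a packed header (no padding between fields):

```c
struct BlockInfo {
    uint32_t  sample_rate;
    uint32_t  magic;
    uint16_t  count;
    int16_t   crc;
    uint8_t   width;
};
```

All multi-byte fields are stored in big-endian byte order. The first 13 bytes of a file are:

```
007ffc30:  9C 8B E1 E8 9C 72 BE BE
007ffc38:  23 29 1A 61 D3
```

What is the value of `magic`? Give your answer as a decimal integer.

`magic` follows `sample_rate` (4 bytes), so it starts at byte offset 4 and occupies 4 bytes.
Bytes at offsets 4..7: 9C 72 BE BE.
Big-endian stores the most-significant byte at the lowest address.
The bytes are already most-significant first: 0x9C72BEBE.
0x9C72BEBE = 2624765630.

2624765630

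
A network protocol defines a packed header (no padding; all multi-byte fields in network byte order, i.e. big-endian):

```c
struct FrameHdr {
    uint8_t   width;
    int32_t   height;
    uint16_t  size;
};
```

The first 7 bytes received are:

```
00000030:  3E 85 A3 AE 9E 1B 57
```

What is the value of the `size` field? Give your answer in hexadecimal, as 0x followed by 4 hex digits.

`size` follows `width` (1 B), `height` (4 B), so it starts at offset 1 + 4 = 5 and occupies 2 bytes.
Bytes at offsets 5..6: 1B 57.
Big-endian: lowest address holds the most-significant byte.
The bytes are already most-significant first: 0x1B57.

0x1B57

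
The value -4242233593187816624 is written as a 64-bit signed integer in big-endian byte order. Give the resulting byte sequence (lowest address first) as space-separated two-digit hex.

Two's complement of -4242233593187816624 in 64 bits: 4242233593187816624 = 0x3ADF70FA083054B0; invert → 0xC5208F05F7CFAB4F; add 1 → 0xC5208F05F7CFAB50.
Split into bytes (most-significant first): C5 20 8F 05 F7 CF AB 50.
Big-endian stores the most-significant byte at the lowest address.
So the memory order matches the most-significant-first order: C5 20 8F 05 F7 CF AB 50.

C5 20 8F 05 F7 CF AB 50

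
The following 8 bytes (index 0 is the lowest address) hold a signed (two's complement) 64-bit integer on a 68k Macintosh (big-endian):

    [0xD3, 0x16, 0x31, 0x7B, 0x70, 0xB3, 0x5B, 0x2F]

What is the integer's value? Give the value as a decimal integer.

-3236344875977581777

Big-endian: lowest address holds the most-significant byte.
The bytes are already most-significant first: 0xD316317B70B35B2F.
Top bit is set, so as a signed 64-bit value this is 0xD316317B70B35B2F − 2^64 = -3236344875977581777.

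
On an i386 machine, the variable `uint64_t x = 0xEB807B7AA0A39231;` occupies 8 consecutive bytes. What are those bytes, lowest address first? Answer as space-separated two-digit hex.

31 92 A3 A0 7A 7B 80 EB

Split into bytes (most-significant first): EB 80 7B 7A A0 A3 92 31.
Little-endian: lowest address holds the least-significant byte.
So at ascending addresses the bytes are 31 92 A3 A0 7A 7B 80 EB.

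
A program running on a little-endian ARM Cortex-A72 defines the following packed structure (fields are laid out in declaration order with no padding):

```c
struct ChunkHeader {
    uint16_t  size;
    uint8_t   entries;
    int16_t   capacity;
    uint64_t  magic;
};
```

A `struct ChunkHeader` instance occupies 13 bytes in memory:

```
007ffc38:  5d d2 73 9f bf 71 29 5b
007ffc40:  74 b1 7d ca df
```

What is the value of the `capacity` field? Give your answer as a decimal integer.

`capacity` follows `size` (2 B), `entries` (1 B), so it starts at offset 2 + 1 = 3 and occupies 2 bytes.
Bytes at offsets 3..4: 9F BF.
Little-endian: lowest address holds the least-significant byte.
Reassemble most-significant byte first: BF 9F → 0xBF9F.
Top bit is set, so as a signed 16-bit value this is 0xBF9F − 2^16 = -16481.

-16481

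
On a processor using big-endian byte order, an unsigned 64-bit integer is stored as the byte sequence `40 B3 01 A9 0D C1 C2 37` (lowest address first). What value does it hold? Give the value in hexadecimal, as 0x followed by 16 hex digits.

0x40B301A90DC1C237

In big-endian order the high byte comes first in memory.
The bytes are already most-significant first: 0x40B301A90DC1C237.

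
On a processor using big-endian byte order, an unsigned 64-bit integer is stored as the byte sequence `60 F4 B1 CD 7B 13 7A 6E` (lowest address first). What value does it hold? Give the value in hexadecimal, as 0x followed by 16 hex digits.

In big-endian order the high byte comes first in memory.
The bytes are already most-significant first: 0x60F4B1CD7B137A6E.

0x60F4B1CD7B137A6E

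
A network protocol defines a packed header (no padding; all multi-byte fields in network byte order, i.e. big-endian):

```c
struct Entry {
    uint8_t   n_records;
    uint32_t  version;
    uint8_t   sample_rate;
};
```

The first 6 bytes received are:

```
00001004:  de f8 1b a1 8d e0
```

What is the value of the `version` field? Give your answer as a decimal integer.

`version` follows `n_records` (1 byte), so it starts at byte offset 1 and occupies 4 bytes.
Bytes at offsets 1..4: F8 1B A1 8D.
Big-endian: lowest address holds the most-significant byte.
The bytes are already most-significant first: 0xF81BA18D.
0xF81BA18D = 4162560397.

4162560397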